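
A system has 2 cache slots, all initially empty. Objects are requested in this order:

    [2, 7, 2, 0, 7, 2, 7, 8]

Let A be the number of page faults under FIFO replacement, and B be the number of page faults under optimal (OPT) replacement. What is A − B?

Under FIFO: F F . F . F F F → 6 faults.
Under OPT: F F . F . F . F → 5 faults.
A − B = 6 − 5 = 1.

1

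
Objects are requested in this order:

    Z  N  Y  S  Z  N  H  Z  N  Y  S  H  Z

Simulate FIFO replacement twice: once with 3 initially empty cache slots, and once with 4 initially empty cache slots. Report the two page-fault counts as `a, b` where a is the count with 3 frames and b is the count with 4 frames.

10, 11

3 frames: F F F F F F F . . F F . F → 10 faults.
4 frames: F F F F . . F F F F F F F → 11 faults.
11 > 10: adding a frame increased faults — Belady's anomaly.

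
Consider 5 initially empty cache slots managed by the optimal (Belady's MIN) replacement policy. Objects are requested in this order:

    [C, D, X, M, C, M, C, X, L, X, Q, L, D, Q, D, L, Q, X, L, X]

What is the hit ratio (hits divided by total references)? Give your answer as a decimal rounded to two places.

C: fault, frames (C)
D: fault, frames (C D)
X: fault, frames (C D X)
M: fault, frames (C D X M)
C: hit
M: hit
C: hit
X: hit
L: fault, frames (C D X M L)
X: hit
Q: fault, evict M, frames (C D X L Q)
L: hit
D: hit
Q: hit
D: hit
L: hit
Q: hit
X: hit
L: hit
X: hit
Hits: 14 of 20 references → 14/20 = 0.7000.

0.70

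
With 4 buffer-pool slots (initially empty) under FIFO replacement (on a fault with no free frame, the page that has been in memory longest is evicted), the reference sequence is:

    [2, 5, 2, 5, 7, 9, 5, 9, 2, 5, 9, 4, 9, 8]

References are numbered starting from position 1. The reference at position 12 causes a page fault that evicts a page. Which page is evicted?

pos 1: 2 -> fault, frames [2]
pos 2: 5 -> fault, frames [2, 5]
pos 3: 2 -> hit
pos 4: 5 -> hit
pos 5: 7 -> fault, frames [2, 5, 7]
pos 6: 9 -> fault, frames [2, 5, 7, 9]
pos 7: 5 -> hit
pos 8: 9 -> hit
pos 9: 2 -> hit
pos 10: 5 -> hit
pos 11: 9 -> hit
pos 12: 4 -> fault, evict 2, frames [5, 7, 9, 4]
At position 12, page 2 is evicted.

2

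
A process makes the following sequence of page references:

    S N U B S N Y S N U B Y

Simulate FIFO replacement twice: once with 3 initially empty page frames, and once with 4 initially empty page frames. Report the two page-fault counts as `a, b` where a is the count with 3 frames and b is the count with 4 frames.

9, 10

3 frames: F F F F F F F . . F F . → 9 faults.
4 frames: F F F F . . F F F F F F → 10 faults.
10 > 9: adding a frame increased faults — Belady's anomaly.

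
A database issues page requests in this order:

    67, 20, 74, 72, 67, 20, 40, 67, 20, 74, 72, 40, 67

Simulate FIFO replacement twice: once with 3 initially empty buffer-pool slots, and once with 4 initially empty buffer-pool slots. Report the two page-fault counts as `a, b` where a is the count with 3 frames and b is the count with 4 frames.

10, 11

3 frames: F F F F F F F . . F F . F → 10 faults.
4 frames: F F F F . . F F F F F F F → 11 faults.
11 > 10: adding a frame increased faults — Belady's anomaly.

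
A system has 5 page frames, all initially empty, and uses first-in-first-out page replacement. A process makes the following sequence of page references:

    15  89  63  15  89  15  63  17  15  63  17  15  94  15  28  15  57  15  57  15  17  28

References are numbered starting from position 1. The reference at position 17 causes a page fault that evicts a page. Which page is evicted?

63

pos 1: 15 -> miss, frames (15)
pos 2: 89 -> miss, frames (15 89)
pos 3: 63 -> miss, frames (15 89 63)
pos 4: 15 -> hit
pos 5: 89 -> hit
pos 6: 15 -> hit
pos 7: 63 -> hit
pos 8: 17 -> miss, frames (15 89 63 17)
pos 9: 15 -> hit
pos 10: 63 -> hit
pos 11: 17 -> hit
pos 12: 15 -> hit
pos 13: 94 -> miss, frames (15 89 63 17 94)
pos 14: 15 -> hit
pos 15: 28 -> miss, evict 15, frames (89 63 17 94 28)
pos 16: 15 -> miss, evict 89, frames (63 17 94 28 15)
pos 17: 57 -> miss, evict 63, frames (17 94 28 15 57)
At position 17, page 63 is evicted.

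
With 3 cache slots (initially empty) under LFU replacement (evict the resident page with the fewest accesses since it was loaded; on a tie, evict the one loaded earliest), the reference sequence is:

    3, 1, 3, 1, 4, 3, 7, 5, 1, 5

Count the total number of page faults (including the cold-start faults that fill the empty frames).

3: fault, frames [3]
1: fault, frames [3, 1]
3: hit
1: hit
4: fault, frames [3, 1, 4]
3: hit
7: fault, evict 4, frames [3, 1, 7]
5: fault, evict 7, frames [3, 1, 5]
1: hit
5: hit
Page faults: 5.

5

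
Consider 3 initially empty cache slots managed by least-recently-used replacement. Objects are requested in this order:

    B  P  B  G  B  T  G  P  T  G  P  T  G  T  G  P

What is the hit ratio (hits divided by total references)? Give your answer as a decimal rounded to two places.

0.69

B → fault, frames [B]
P → fault, frames [B, P]
B → hit
G → fault, frames [P, B, G]
B → hit
T → fault, evict P, frames [G, B, T]
G → hit
P → fault, evict B, frames [T, G, P]
T → hit
G → hit
P → hit
T → hit
G → hit
T → hit
G → hit
P → hit
Hits: 11 of 16 references → 11/16 = 0.6875.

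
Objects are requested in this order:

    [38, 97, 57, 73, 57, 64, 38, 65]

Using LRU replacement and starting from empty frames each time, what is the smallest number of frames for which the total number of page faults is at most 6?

f=1: 8 faults
f=2: 7 faults
f=3: 7 faults
f=4: 7 faults
f=5: 6 faults
f=6: 6 faults
Smallest f with faults ≤ 6 is 5.

5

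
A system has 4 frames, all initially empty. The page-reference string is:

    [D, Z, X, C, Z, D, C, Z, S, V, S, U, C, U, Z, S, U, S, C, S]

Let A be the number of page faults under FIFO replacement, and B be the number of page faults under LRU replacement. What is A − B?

1

Under FIFO: F F F F . . . . F F . F . . F . . . F F → 10 faults.
Under LRU: F F F F . . . . F F . F F . F . . . . . → 9 faults.
A − B = 10 − 9 = 1.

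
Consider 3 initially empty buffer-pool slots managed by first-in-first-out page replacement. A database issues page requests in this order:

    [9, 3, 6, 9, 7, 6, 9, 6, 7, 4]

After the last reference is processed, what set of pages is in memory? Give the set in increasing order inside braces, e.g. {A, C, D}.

9 -> fault, frames (9)
3 -> fault, frames (9 3)
6 -> fault, frames (9 3 6)
9 -> hit
7 -> fault, evict 9, frames (3 6 7)
6 -> hit
9 -> fault, evict 3, frames (6 7 9)
6 -> hit
7 -> hit
4 -> fault, evict 6, frames (7 9 4)

{4, 7, 9}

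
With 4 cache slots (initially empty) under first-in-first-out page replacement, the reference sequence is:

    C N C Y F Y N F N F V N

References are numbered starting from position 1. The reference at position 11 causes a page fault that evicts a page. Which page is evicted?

C

pos 1: C: fault, frames (C)
pos 2: N: fault, frames (C N)
pos 3: C: hit
pos 4: Y: fault, frames (C N Y)
pos 5: F: fault, frames (C N Y F)
pos 6: Y: hit
pos 7: N: hit
pos 8: F: hit
pos 9: N: hit
pos 10: F: hit
pos 11: V: fault, evict C, frames (N Y F V)
At position 11, page C is evicted.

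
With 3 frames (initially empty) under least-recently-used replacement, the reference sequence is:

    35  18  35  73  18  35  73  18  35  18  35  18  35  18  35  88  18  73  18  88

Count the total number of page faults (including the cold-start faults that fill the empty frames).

35: fault, frames {35}
18: fault, frames {35,18}
35: hit
73: fault, frames {18,35,73}
18: hit
35: hit
73: hit
18: hit
35: hit
18: hit
35: hit
18: hit
35: hit
18: hit
35: hit
88: fault, evict 73, frames {18,35,88}
18: hit
73: fault, evict 35, frames {88,18,73}
18: hit
88: hit
Page faults: 5.

5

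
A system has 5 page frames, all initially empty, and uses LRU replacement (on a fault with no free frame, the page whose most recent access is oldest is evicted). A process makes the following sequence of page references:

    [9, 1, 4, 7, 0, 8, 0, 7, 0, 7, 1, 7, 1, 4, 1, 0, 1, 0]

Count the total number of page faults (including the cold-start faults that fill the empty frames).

9 → miss, frames (9)
1 → miss, frames (9 1)
4 → miss, frames (9 1 4)
7 → miss, frames (9 1 4 7)
0 → miss, frames (9 1 4 7 0)
8 → miss, evict 9, frames (1 4 7 0 8)
0 → hit
7 → hit
0 → hit
7 → hit
1 → hit
7 → hit
1 → hit
4 → hit
1 → hit
0 → hit
1 → hit
0 → hit
Page faults: 6.

6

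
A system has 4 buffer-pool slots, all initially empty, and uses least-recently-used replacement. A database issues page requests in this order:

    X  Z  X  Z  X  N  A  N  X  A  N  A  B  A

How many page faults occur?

X -> miss, frames (X)
Z -> miss, frames (X Z)
X -> hit
Z -> hit
X -> hit
N -> miss, frames (Z X N)
A -> miss, frames (Z X N A)
N -> hit
X -> hit
A -> hit
N -> hit
A -> hit
B -> miss, evict Z, frames (X N A B)
A -> hit
Page faults: 5.

5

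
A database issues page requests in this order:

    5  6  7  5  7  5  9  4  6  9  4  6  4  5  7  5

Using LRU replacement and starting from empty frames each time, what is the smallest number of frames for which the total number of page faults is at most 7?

f=1: 16 faults
f=2: 12 faults
f=3: 8 faults
f=4: 7 faults
f=5: 5 faults
Smallest f with faults ≤ 7 is 4.

4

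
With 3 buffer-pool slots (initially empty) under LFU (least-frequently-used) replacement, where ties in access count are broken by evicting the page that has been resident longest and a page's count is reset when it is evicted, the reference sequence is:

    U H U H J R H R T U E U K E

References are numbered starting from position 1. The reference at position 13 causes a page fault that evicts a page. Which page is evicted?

pos 1: U → miss, frames [U]
pos 2: H → miss, frames [U, H]
pos 3: U → hit
pos 4: H → hit
pos 5: J → miss, frames [U, H, J]
pos 6: R → miss, evict J, frames [U, H, R]
pos 7: H → hit
pos 8: R → hit
pos 9: T → miss, evict U, frames [H, R, T]
pos 10: U → miss, evict T, frames [H, R, U]
pos 11: E → miss, evict U, frames [H, R, E]
pos 12: U → miss, evict E, frames [H, R, U]
pos 13: K → miss, evict U, frames [H, R, K]
At position 13, page U is evicted.

U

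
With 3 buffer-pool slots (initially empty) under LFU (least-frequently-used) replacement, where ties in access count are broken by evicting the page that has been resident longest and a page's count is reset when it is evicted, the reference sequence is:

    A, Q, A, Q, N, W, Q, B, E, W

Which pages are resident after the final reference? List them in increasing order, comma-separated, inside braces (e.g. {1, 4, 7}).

A → miss, frames {A}
Q → miss, frames {A,Q}
A → hit
Q → hit
N → miss, frames {A,Q,N}
W → miss, evict N, frames {A,Q,W}
Q → hit
B → miss, evict W, frames {A,Q,B}
E → miss, evict B, frames {A,Q,E}
W → miss, evict E, frames {A,Q,W}

{A, Q, W}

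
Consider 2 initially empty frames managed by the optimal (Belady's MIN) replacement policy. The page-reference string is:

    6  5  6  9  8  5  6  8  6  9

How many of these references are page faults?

6

6 → miss, frames [6]
5 → miss, frames [6, 5]
6 → hit
9 → miss, evict 6, frames [5, 9]
8 → miss, evict 9, frames [5, 8]
5 → hit
6 → miss, evict 5, frames [8, 6]
8 → hit
6 → hit
9 → miss, evict 6, frames [8, 9]
Page faults: 6.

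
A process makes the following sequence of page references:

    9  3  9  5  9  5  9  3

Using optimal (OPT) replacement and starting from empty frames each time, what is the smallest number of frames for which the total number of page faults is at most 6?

f=1: 8 faults
f=2: 4 faults
f=3: 3 faults
Smallest f with faults ≤ 6 is 2.

2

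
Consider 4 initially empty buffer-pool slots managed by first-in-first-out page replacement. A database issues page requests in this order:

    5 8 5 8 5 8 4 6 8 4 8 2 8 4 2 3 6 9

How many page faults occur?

5 → miss, frames [5]
8 → miss, frames [5, 8]
5 → hit
8 → hit
5 → hit
8 → hit
4 → miss, frames [5, 8, 4]
6 → miss, frames [5, 8, 4, 6]
8 → hit
4 → hit
8 → hit
2 → miss, evict 5, frames [8, 4, 6, 2]
8 → hit
4 → hit
2 → hit
3 → miss, evict 8, frames [4, 6, 2, 3]
6 → hit
9 → miss, evict 4, frames [6, 2, 3, 9]
Page faults: 7.

7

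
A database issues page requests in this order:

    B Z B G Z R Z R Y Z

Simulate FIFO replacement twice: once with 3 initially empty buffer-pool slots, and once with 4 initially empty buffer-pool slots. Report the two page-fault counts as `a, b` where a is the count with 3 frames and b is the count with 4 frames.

3 frames: F F . F . F . . F F → 6 faults.
4 frames: F F . F . F . . F . → 5 faults.
5 < 6: adding a frame reduced faults, as is typical.

6, 5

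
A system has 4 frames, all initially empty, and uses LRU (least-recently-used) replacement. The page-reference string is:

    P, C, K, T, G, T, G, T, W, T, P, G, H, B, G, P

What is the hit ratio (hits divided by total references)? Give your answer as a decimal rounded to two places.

P -> miss, frames (P)
C -> miss, frames (P C)
K -> miss, frames (P C K)
T -> miss, frames (P C K T)
G -> miss, evict P, frames (C K T G)
T -> hit
G -> hit
T -> hit
W -> miss, evict C, frames (K G T W)
T -> hit
P -> miss, evict K, frames (G W T P)
G -> hit
H -> miss, evict W, frames (T P G H)
B -> miss, evict T, frames (P G H B)
G -> hit
P -> hit
Hits: 7 of 16 references → 7/16 = 0.4375.

0.44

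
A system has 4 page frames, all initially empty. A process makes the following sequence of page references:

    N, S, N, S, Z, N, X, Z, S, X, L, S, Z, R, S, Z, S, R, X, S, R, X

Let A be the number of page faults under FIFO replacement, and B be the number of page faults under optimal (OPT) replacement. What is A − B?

Under FIFO: F F . . F . F . . . F . . F F F . . F . . . → 9 faults.
Under OPT: F F . . F . F . . . F . . F . . . . . . . . → 6 faults.
A − B = 9 − 6 = 3.

3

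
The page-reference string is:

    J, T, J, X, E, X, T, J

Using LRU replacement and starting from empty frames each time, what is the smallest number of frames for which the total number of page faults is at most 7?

2

f=1: 8 faults
f=2: 6 faults
f=3: 6 faults
f=4: 4 faults
Smallest f with faults ≤ 7 is 2.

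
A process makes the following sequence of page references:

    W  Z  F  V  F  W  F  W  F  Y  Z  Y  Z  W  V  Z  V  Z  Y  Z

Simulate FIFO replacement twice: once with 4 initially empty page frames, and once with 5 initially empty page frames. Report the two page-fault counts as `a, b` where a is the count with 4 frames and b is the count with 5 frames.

4 frames: F F F F . . . . . F . . . F . F . . . . → 7 faults.
5 frames: F F F F . . . . . F . . . . . . . . . . → 5 faults.
5 < 7: adding a frame reduced faults, as is typical.

7, 5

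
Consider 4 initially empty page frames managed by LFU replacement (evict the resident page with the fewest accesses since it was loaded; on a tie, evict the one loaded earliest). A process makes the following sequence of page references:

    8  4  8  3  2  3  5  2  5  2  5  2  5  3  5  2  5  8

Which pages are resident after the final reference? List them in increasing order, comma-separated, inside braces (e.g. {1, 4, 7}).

{2, 3, 5, 8}

8: miss, frames [8]
4: miss, frames [8, 4]
8: hit
3: miss, frames [8, 4, 3]
2: miss, frames [8, 4, 3, 2]
3: hit
5: miss, evict 4, frames [8, 3, 2, 5]
2: hit
5: hit
2: hit
5: hit
2: hit
5: hit
3: hit
5: hit
2: hit
5: hit
8: hit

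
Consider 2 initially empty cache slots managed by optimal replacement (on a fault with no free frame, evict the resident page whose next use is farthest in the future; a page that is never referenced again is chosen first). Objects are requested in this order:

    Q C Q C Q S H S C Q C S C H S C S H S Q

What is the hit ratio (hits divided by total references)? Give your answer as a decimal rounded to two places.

Q → miss, frames [Q]
C → miss, frames [Q, C]
Q → hit
C → hit
Q → hit
S → miss, evict Q, frames [C, S]
H → miss, evict C, frames [S, H]
S → hit
C → miss, evict H, frames [S, C]
Q → miss, evict S, frames [C, Q]
C → hit
S → miss, evict Q, frames [C, S]
C → hit
H → miss, evict C, frames [S, H]
S → hit
C → miss, evict H, frames [S, C]
S → hit
H → miss, evict C, frames [S, H]
S → hit
Q → miss, evict H, frames [S, Q]
Hits: 9 of 20 references → 9/20 = 0.4500.

0.45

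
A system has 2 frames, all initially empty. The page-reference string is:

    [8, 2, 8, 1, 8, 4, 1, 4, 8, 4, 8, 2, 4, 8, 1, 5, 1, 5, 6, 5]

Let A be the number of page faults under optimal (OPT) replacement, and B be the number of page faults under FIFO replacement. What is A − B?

Under OPT: F F . F . F . . F . . F . F F F . . F . → 10 faults.
Under FIFO: F F . F F F F . F F . F . F F F . . F . → 13 faults.
A − B = 10 − 13 = -3.

-3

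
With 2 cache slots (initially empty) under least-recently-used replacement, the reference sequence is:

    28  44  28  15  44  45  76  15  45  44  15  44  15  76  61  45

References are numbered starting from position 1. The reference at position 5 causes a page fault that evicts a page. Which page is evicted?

pos 1: 28 → miss, frames {28}
pos 2: 44 → miss, frames {28,44}
pos 3: 28 → hit
pos 4: 15 → miss, evict 44, frames {28,15}
pos 5: 44 → miss, evict 28, frames {15,44}
At position 5, page 28 is evicted.

28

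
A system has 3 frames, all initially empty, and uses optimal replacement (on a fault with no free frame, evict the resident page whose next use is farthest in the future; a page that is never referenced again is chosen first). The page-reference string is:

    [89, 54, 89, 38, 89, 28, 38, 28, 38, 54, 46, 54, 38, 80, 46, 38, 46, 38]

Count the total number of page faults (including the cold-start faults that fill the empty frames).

6

89 -> fault, frames {89}
54 -> fault, frames {89,54}
89 -> hit
38 -> fault, frames {89,54,38}
89 -> hit
28 -> fault, evict 89, frames {54,38,28}
38 -> hit
28 -> hit
38 -> hit
54 -> hit
46 -> fault, evict 28, frames {54,38,46}
54 -> hit
38 -> hit
80 -> fault, evict 54, frames {38,46,80}
46 -> hit
38 -> hit
46 -> hit
38 -> hit
Page faults: 6.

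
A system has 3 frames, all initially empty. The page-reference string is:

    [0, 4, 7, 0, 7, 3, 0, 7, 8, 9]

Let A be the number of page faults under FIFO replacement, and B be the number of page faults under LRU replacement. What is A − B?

1

Under FIFO: F F F . . F F . F F → 7 faults.
Under LRU: F F F . . F . . F F → 6 faults.
A − B = 7 − 6 = 1.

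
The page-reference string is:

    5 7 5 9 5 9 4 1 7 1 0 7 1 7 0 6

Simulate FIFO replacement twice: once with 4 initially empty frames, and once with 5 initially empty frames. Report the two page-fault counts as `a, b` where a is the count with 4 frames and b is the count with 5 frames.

8, 7

4 frames: F F . F . . F F . . F F . . . F → 8 faults.
5 frames: F F . F . . F F . . F . . . . F → 7 faults.
7 < 8: adding a frame reduced faults, as is typical.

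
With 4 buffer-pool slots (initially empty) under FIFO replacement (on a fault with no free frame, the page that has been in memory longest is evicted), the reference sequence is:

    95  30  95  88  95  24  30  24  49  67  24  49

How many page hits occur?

95: miss, frames [95]
30: miss, frames [95, 30]
95: hit
88: miss, frames [95, 30, 88]
95: hit
24: miss, frames [95, 30, 88, 24]
30: hit
24: hit
49: miss, evict 95, frames [30, 88, 24, 49]
67: miss, evict 30, frames [88, 24, 49, 67]
24: hit
49: hit
Hits: 6.

6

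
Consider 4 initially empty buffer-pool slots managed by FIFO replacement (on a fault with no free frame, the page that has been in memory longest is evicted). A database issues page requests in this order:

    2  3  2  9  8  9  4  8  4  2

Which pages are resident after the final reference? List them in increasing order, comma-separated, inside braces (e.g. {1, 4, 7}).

{2, 4, 8, 9}

2: fault, frames [2]
3: fault, frames [2, 3]
2: hit
9: fault, frames [2, 3, 9]
8: fault, frames [2, 3, 9, 8]
9: hit
4: fault, evict 2, frames [3, 9, 8, 4]
8: hit
4: hit
2: fault, evict 3, frames [9, 8, 4, 2]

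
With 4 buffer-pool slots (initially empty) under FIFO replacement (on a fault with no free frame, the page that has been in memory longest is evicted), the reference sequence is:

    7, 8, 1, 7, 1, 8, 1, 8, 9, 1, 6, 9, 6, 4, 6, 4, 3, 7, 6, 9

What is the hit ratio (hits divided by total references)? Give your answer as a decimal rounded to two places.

7 → fault, frames (7)
8 → fault, frames (7 8)
1 → fault, frames (7 8 1)
7 → hit
1 → hit
8 → hit
1 → hit
8 → hit
9 → fault, frames (7 8 1 9)
1 → hit
6 → fault, evict 7, frames (8 1 9 6)
9 → hit
6 → hit
4 → fault, evict 8, frames (1 9 6 4)
6 → hit
4 → hit
3 → fault, evict 1, frames (9 6 4 3)
7 → fault, evict 9, frames (6 4 3 7)
6 → hit
9 → fault, evict 6, frames (4 3 7 9)
Hits: 11 of 20 references → 11/20 = 0.5500.

0.55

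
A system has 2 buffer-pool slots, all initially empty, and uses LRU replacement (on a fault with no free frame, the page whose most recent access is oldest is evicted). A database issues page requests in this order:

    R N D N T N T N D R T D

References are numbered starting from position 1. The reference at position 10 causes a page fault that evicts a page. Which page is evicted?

pos 1: R: fault, frames [R]
pos 2: N: fault, frames [R, N]
pos 3: D: fault, evict R, frames [N, D]
pos 4: N: hit
pos 5: T: fault, evict D, frames [N, T]
pos 6: N: hit
pos 7: T: hit
pos 8: N: hit
pos 9: D: fault, evict T, frames [N, D]
pos 10: R: fault, evict N, frames [D, R]
At position 10, page N is evicted.

N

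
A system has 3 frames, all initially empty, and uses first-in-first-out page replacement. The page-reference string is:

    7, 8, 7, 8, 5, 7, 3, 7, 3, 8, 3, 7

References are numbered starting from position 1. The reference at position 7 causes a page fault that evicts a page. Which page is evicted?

7

pos 1: 7 -> fault, frames [7]
pos 2: 8 -> fault, frames [7, 8]
pos 3: 7 -> hit
pos 4: 8 -> hit
pos 5: 5 -> fault, frames [7, 8, 5]
pos 6: 7 -> hit
pos 7: 3 -> fault, evict 7, frames [8, 5, 3]
At position 7, page 7 is evicted.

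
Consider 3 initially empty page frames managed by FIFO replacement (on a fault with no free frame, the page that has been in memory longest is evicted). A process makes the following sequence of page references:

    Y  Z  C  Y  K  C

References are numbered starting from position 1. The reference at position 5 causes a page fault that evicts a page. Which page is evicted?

pos 1: Y -> fault, frames {Y}
pos 2: Z -> fault, frames {Y,Z}
pos 3: C -> fault, frames {Y,Z,C}
pos 4: Y -> hit
pos 5: K -> fault, evict Y, frames {Z,C,K}
At position 5, page Y is evicted.

Y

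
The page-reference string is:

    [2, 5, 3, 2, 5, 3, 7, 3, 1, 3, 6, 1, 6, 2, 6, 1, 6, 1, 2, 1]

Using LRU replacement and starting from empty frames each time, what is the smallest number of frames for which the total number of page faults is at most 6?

f=1: 20 faults
f=2: 13 faults
f=3: 7 faults
f=4: 7 faults
f=5: 7 faults
f=6: 6 faults
Smallest f with faults ≤ 6 is 6.

6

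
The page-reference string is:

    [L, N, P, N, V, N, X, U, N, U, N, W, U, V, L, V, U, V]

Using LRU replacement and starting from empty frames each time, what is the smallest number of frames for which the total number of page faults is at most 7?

7

f=1: 18 faults
f=2: 12 faults
f=3: 9 faults
f=4: 9 faults
f=5: 8 faults
f=6: 8 faults
f=7: 7 faults
Smallest f with faults ≤ 7 is 7.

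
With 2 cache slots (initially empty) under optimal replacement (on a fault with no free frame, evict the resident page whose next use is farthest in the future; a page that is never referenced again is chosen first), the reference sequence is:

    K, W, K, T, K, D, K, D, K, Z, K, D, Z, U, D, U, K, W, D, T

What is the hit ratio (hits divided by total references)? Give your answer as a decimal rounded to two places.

0.50

K → fault, frames [K]
W → fault, frames [K, W]
K → hit
T → fault, evict W, frames [K, T]
K → hit
D → fault, evict T, frames [K, D]
K → hit
D → hit
K → hit
Z → fault, evict D, frames [K, Z]
K → hit
D → fault, evict K, frames [Z, D]
Z → hit
U → fault, evict Z, frames [D, U]
D → hit
U → hit
K → fault, evict U, frames [D, K]
W → fault, evict K, frames [D, W]
D → hit
T → fault, evict W, frames [D, T]
Hits: 10 of 20 references → 10/20 = 0.5000.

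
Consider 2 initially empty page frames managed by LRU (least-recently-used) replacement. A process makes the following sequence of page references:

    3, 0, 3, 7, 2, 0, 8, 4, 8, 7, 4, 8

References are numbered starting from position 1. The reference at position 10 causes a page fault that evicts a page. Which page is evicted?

pos 1: 3: miss, frames [3]
pos 2: 0: miss, frames [3, 0]
pos 3: 3: hit
pos 4: 7: miss, evict 0, frames [3, 7]
pos 5: 2: miss, evict 3, frames [7, 2]
pos 6: 0: miss, evict 7, frames [2, 0]
pos 7: 8: miss, evict 2, frames [0, 8]
pos 8: 4: miss, evict 0, frames [8, 4]
pos 9: 8: hit
pos 10: 7: miss, evict 4, frames [8, 7]
At position 10, page 4 is evicted.

4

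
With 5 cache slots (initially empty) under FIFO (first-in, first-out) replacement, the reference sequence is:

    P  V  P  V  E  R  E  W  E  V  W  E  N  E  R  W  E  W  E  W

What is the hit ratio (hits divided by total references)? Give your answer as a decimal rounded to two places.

P → fault, frames [P]
V → fault, frames [P, V]
P → hit
V → hit
E → fault, frames [P, V, E]
R → fault, frames [P, V, E, R]
E → hit
W → fault, frames [P, V, E, R, W]
E → hit
V → hit
W → hit
E → hit
N → fault, evict P, frames [V, E, R, W, N]
E → hit
R → hit
W → hit
E → hit
W → hit
E → hit
W → hit
Hits: 14 of 20 references → 14/20 = 0.7000.

0.70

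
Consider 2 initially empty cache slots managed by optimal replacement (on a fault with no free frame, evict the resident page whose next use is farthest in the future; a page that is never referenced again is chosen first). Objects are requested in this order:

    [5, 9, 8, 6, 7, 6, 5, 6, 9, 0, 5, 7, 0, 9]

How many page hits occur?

5 -> miss, frames (5)
9 -> miss, frames (5 9)
8 -> miss, evict 9, frames (5 8)
6 -> miss, evict 8, frames (5 6)
7 -> miss, evict 5, frames (6 7)
6 -> hit
5 -> miss, evict 7, frames (6 5)
6 -> hit
9 -> miss, evict 6, frames (5 9)
0 -> miss, evict 9, frames (5 0)
5 -> hit
7 -> miss, evict 5, frames (0 7)
0 -> hit
9 -> miss, evict 7, frames (0 9)
Hits: 4.

4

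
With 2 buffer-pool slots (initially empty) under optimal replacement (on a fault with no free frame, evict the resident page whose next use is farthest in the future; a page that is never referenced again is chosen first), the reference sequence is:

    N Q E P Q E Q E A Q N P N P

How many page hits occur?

6

N → fault, frames (N)
Q → fault, frames (N Q)
E → fault, evict N, frames (Q E)
P → fault, evict E, frames (Q P)
Q → hit
E → fault, evict P, frames (Q E)
Q → hit
E → hit
A → fault, evict E, frames (Q A)
Q → hit
N → fault, evict A, frames (Q N)
P → fault, evict Q, frames (N P)
N → hit
P → hit
Hits: 6.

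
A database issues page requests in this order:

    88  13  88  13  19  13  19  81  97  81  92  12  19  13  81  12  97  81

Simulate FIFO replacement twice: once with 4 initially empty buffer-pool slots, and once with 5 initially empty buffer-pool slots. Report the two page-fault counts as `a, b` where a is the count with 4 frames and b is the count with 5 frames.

4 frames: F F . . F . . F F . F F F F F . F . → 11 faults.
5 frames: F F . . F . . F F . F F . F . . . . → 8 faults.
8 < 11: adding a frame reduced faults, as is typical.

11, 8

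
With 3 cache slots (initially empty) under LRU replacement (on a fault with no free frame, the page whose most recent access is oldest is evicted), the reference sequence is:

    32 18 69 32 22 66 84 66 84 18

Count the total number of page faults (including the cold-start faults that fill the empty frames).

7

32: fault, frames (32)
18: fault, frames (32 18)
69: fault, frames (32 18 69)
32: hit
22: fault, evict 18, frames (69 32 22)
66: fault, evict 69, frames (32 22 66)
84: fault, evict 32, frames (22 66 84)
66: hit
84: hit
18: fault, evict 22, frames (66 84 18)
Page faults: 7.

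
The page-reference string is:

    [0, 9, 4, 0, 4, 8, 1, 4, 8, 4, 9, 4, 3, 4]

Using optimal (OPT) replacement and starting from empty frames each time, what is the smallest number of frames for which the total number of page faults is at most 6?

f=1: 14 faults
f=2: 8 faults
f=3: 7 faults
f=4: 6 faults
f=5: 6 faults
f=6: 6 faults
Smallest f with faults ≤ 6 is 4.

4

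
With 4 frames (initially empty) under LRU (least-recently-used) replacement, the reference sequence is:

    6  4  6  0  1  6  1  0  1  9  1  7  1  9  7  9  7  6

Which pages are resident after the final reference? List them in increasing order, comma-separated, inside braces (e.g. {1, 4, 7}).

{1, 6, 7, 9}

6 -> fault, frames (6)
4 -> fault, frames (6 4)
6 -> hit
0 -> fault, frames (4 6 0)
1 -> fault, frames (4 6 0 1)
6 -> hit
1 -> hit
0 -> hit
1 -> hit
9 -> fault, evict 4, frames (6 0 1 9)
1 -> hit
7 -> fault, evict 6, frames (0 9 1 7)
1 -> hit
9 -> hit
7 -> hit
9 -> hit
7 -> hit
6 -> fault, evict 0, frames (1 9 7 6)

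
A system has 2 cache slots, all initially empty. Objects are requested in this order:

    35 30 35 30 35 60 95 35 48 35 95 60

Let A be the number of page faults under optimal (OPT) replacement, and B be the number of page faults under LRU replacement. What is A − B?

Under OPT: F F . . . F F . F . F F → 7 faults.
Under LRU: F F . . . F F F F . F F → 8 faults.
A − B = 7 − 8 = -1.

-1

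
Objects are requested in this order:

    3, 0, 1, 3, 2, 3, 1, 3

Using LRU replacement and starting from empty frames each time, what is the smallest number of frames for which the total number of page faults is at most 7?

f=1: 8 faults
f=2: 6 faults
f=3: 4 faults
f=4: 4 faults
Smallest f with faults ≤ 7 is 2.

2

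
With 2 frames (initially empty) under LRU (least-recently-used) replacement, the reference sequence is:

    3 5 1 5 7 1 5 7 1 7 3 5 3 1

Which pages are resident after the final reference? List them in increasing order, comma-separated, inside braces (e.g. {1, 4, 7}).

3: fault, frames {3}
5: fault, frames {3,5}
1: fault, evict 3, frames {5,1}
5: hit
7: fault, evict 1, frames {5,7}
1: fault, evict 5, frames {7,1}
5: fault, evict 7, frames {1,5}
7: fault, evict 1, frames {5,7}
1: fault, evict 5, frames {7,1}
7: hit
3: fault, evict 1, frames {7,3}
5: fault, evict 7, frames {3,5}
3: hit
1: fault, evict 5, frames {3,1}

{1, 3}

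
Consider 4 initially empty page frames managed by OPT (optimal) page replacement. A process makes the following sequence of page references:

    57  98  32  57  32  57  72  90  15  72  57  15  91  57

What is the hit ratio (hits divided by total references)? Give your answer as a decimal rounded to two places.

57 → miss, frames (57)
98 → miss, frames (57 98)
32 → miss, frames (57 98 32)
57 → hit
32 → hit
57 → hit
72 → miss, frames (57 98 32 72)
90 → miss, evict 32, frames (57 98 72 90)
15 → miss, evict 90, frames (57 98 72 15)
72 → hit
57 → hit
15 → hit
91 → miss, evict 15, frames (57 98 72 91)
57 → hit
Hits: 7 of 14 references → 7/14 = 0.5000.

0.50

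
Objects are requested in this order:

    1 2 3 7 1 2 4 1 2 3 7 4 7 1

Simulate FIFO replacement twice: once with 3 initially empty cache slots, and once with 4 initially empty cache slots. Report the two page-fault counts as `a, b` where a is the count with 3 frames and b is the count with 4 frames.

3 frames: F F F F F F F . . F F . . F → 10 faults.
4 frames: F F F F . . F F F F F F . F → 11 faults.
11 > 10: adding a frame increased faults — Belady's anomaly.

10, 11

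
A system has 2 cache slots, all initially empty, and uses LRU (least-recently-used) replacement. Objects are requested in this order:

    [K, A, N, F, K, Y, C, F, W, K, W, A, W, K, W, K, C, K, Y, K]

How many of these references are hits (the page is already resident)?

6

K -> miss, frames {K}
A -> miss, frames {K,A}
N -> miss, evict K, frames {A,N}
F -> miss, evict A, frames {N,F}
K -> miss, evict N, frames {F,K}
Y -> miss, evict F, frames {K,Y}
C -> miss, evict K, frames {Y,C}
F -> miss, evict Y, frames {C,F}
W -> miss, evict C, frames {F,W}
K -> miss, evict F, frames {W,K}
W -> hit
A -> miss, evict K, frames {W,A}
W -> hit
K -> miss, evict A, frames {W,K}
W -> hit
K -> hit
C -> miss, evict W, frames {K,C}
K -> hit
Y -> miss, evict C, frames {K,Y}
K -> hit
Hits: 6.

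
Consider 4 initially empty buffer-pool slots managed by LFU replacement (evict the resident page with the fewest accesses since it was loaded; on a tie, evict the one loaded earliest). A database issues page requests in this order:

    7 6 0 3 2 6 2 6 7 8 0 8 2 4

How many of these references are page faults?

7 → fault, frames [7]
6 → fault, frames [7, 6]
0 → fault, frames [7, 6, 0]
3 → fault, frames [7, 6, 0, 3]
2 → fault, evict 7, frames [6, 0, 3, 2]
6 → hit
2 → hit
6 → hit
7 → fault, evict 0, frames [6, 3, 2, 7]
8 → fault, evict 3, frames [6, 2, 7, 8]
0 → fault, evict 7, frames [6, 2, 8, 0]
8 → hit
2 → hit
4 → fault, evict 0, frames [6, 2, 8, 4]
Page faults: 9.

9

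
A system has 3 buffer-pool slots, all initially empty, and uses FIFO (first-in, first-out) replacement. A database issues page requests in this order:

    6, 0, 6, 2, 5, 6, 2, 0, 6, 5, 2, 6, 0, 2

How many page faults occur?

7

6: fault, frames (6)
0: fault, frames (6 0)
6: hit
2: fault, frames (6 0 2)
5: fault, evict 6, frames (0 2 5)
6: fault, evict 0, frames (2 5 6)
2: hit
0: fault, evict 2, frames (5 6 0)
6: hit
5: hit
2: fault, evict 5, frames (6 0 2)
6: hit
0: hit
2: hit
Page faults: 7.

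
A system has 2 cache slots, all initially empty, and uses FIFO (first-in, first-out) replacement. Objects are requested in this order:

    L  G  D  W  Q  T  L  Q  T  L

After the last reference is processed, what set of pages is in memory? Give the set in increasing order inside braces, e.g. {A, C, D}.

L → fault, frames [L]
G → fault, frames [L, G]
D → fault, evict L, frames [G, D]
W → fault, evict G, frames [D, W]
Q → fault, evict D, frames [W, Q]
T → fault, evict W, frames [Q, T]
L → fault, evict Q, frames [T, L]
Q → fault, evict T, frames [L, Q]
T → fault, evict L, frames [Q, T]
L → fault, evict Q, frames [T, L]

{L, T}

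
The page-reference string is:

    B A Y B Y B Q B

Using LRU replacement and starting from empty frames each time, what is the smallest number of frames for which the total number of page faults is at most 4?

f=1: 8 faults
f=2: 5 faults
f=3: 4 faults
f=4: 4 faults
Smallest f with faults ≤ 4 is 3.

3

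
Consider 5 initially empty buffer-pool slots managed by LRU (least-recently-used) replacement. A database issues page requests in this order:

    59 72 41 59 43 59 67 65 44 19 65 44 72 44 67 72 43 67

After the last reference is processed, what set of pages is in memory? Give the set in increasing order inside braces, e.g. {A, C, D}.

59: fault, frames (59)
72: fault, frames (59 72)
41: fault, frames (59 72 41)
59: hit
43: fault, frames (72 41 59 43)
59: hit
67: fault, frames (72 41 43 59 67)
65: fault, evict 72, frames (41 43 59 67 65)
44: fault, evict 41, frames (43 59 67 65 44)
19: fault, evict 43, frames (59 67 65 44 19)
65: hit
44: hit
72: fault, evict 59, frames (67 19 65 44 72)
44: hit
67: hit
72: hit
43: fault, evict 19, frames (65 44 67 72 43)
67: hit

{43, 44, 65, 67, 72}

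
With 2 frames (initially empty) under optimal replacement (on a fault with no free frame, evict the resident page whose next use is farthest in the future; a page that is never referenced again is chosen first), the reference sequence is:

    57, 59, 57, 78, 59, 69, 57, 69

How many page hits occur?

57: fault, frames (57)
59: fault, frames (57 59)
57: hit
78: fault, evict 57, frames (59 78)
59: hit
69: fault, evict 78, frames (59 69)
57: fault, evict 59, frames (69 57)
69: hit
Hits: 3.

3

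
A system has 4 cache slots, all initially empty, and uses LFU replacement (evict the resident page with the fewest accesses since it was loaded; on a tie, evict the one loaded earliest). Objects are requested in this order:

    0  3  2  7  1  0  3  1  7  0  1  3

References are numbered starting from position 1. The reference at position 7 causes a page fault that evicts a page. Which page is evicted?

pos 1: 0 → fault, frames [0]
pos 2: 3 → fault, frames [0, 3]
pos 3: 2 → fault, frames [0, 3, 2]
pos 4: 7 → fault, frames [0, 3, 2, 7]
pos 5: 1 → fault, evict 0, frames [3, 2, 7, 1]
pos 6: 0 → fault, evict 3, frames [2, 7, 1, 0]
pos 7: 3 → fault, evict 2, frames [7, 1, 0, 3]
At position 7, page 2 is evicted.

2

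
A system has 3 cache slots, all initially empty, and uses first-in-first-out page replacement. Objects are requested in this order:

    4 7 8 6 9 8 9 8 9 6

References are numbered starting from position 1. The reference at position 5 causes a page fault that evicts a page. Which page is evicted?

7

pos 1: 4 -> miss, frames {4}
pos 2: 7 -> miss, frames {4,7}
pos 3: 8 -> miss, frames {4,7,8}
pos 4: 6 -> miss, evict 4, frames {7,8,6}
pos 5: 9 -> miss, evict 7, frames {8,6,9}
At position 5, page 7 is evicted.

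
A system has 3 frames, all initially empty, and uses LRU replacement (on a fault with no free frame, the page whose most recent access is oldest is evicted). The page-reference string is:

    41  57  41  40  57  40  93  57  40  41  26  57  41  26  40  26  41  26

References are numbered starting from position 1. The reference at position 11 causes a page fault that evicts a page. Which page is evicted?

57

pos 1: 41 → fault, frames {41}
pos 2: 57 → fault, frames {41,57}
pos 3: 41 → hit
pos 4: 40 → fault, frames {57,41,40}
pos 5: 57 → hit
pos 6: 40 → hit
pos 7: 93 → fault, evict 41, frames {57,40,93}
pos 8: 57 → hit
pos 9: 40 → hit
pos 10: 41 → fault, evict 93, frames {57,40,41}
pos 11: 26 → fault, evict 57, frames {40,41,26}
At position 11, page 57 is evicted.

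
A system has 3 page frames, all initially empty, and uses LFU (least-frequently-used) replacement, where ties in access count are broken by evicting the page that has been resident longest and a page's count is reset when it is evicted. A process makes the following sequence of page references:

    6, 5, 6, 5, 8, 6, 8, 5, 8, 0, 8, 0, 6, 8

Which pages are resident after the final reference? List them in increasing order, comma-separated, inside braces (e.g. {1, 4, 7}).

6 → fault, frames (6)
5 → fault, frames (6 5)
6 → hit
5 → hit
8 → fault, frames (6 5 8)
6 → hit
8 → hit
5 → hit
8 → hit
0 → fault, evict 6, frames (5 8 0)
8 → hit
0 → hit
6 → fault, evict 0, frames (5 8 6)
8 → hit

{5, 6, 8}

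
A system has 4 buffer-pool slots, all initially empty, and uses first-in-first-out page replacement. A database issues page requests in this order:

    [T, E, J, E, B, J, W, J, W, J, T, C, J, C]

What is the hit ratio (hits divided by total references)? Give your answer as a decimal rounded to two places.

0.43

T → fault, frames {T}
E → fault, frames {T,E}
J → fault, frames {T,E,J}
E → hit
B → fault, frames {T,E,J,B}
J → hit
W → fault, evict T, frames {E,J,B,W}
J → hit
W → hit
J → hit
T → fault, evict E, frames {J,B,W,T}
C → fault, evict J, frames {B,W,T,C}
J → fault, evict B, frames {W,T,C,J}
C → hit
Hits: 6 of 14 references → 6/14 = 0.4286.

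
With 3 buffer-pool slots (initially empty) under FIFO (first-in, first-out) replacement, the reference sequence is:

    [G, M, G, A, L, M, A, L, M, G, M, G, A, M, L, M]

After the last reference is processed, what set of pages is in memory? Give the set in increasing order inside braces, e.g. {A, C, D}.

G: miss, frames (G)
M: miss, frames (G M)
G: hit
A: miss, frames (G M A)
L: miss, evict G, frames (M A L)
M: hit
A: hit
L: hit
M: hit
G: miss, evict M, frames (A L G)
M: miss, evict A, frames (L G M)
G: hit
A: miss, evict L, frames (G M A)
M: hit
L: miss, evict G, frames (M A L)
M: hit

{A, L, M}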